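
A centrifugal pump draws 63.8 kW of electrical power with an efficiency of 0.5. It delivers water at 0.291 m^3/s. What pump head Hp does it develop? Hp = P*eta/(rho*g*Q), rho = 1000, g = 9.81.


Pump head formula: Hp = P * eta / (rho * g * Q).
Numerator: P * eta = 63.8 * 1000 * 0.5 = 31900.0 W.
Denominator: rho * g * Q = 1000 * 9.81 * 0.291 = 2854.71.
Hp = 31900.0 / 2854.71 = 11.17 m.

11.17


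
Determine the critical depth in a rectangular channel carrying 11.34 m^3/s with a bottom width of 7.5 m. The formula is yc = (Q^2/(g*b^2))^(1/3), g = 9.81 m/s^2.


Using yc = (Q^2 / (g * b^2))^(1/3):
Q^2 = 11.34^2 = 128.6.
g * b^2 = 9.81 * 7.5^2 = 9.81 * 56.25 = 551.81.
Q^2 / (g*b^2) = 128.6 / 551.81 = 0.2331.
yc = 0.2331^(1/3) = 0.6154 m.

0.6154


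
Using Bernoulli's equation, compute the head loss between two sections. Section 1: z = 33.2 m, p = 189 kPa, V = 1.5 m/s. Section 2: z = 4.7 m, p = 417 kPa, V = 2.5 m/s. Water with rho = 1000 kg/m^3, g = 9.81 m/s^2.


Total head at each section: H = z + p/(rho*g) + V^2/(2g).
H1 = 33.2 + 189*1000/(1000*9.81) + 1.5^2/(2*9.81)
   = 33.2 + 19.266 + 0.1147
   = 52.581 m.
H2 = 4.7 + 417*1000/(1000*9.81) + 2.5^2/(2*9.81)
   = 4.7 + 42.508 + 0.3186
   = 47.526 m.
h_L = H1 - H2 = 52.581 - 47.526 = 5.055 m.

5.055


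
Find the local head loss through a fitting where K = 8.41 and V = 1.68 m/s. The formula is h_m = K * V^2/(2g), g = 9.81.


Minor loss formula: h_m = K * V^2/(2g).
V^2 = 1.68^2 = 2.8224.
V^2/(2g) = 2.8224 / 19.62 = 0.1439 m.
h_m = 8.41 * 0.1439 = 1.2098 m.

1.2098


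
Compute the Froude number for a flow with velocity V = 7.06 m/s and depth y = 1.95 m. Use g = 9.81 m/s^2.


The Froude number is defined as Fr = V / sqrt(g*y).
g*y = 9.81 * 1.95 = 19.1295.
sqrt(g*y) = sqrt(19.1295) = 4.3737.
Fr = 7.06 / 4.3737 = 1.6142.

1.6142


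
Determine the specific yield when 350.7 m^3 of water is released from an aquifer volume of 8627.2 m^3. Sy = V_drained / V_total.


Specific yield Sy = Volume drained / Total volume.
Sy = 350.7 / 8627.2
   = 0.0407.

0.0407


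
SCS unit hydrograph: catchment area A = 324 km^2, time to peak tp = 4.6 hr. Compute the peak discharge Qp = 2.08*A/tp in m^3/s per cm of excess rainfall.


SCS formula: Qp = 2.08 * A / tp.
Qp = 2.08 * 324 / 4.6
   = 673.92 / 4.6
   = 146.5 m^3/s per cm.

146.5


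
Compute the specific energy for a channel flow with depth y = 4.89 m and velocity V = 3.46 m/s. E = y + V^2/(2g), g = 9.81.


Specific energy E = y + V^2/(2g).
Velocity head = V^2/(2g) = 3.46^2 / (2*9.81) = 11.9716 / 19.62 = 0.6102 m.
E = 4.89 + 0.6102 = 5.5002 m.

5.5002


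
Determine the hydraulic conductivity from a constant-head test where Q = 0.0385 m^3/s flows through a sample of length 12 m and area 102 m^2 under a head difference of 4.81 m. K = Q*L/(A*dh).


From K = Q*L / (A*dh):
Numerator: Q*L = 0.0385 * 12 = 0.462.
Denominator: A*dh = 102 * 4.81 = 490.62.
K = 0.462 / 490.62 = 0.000942 m/s.

0.000942


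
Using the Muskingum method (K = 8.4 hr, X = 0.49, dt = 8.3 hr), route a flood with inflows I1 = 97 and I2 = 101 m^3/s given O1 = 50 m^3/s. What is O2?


Muskingum coefficients:
denom = 2*K*(1-X) + dt = 2*8.4*(1-0.49) + 8.3 = 16.868.
C0 = (dt - 2*K*X)/denom = (8.3 - 2*8.4*0.49)/16.868 = 0.004.
C1 = (dt + 2*K*X)/denom = (8.3 + 2*8.4*0.49)/16.868 = 0.9801.
C2 = (2*K*(1-X) - dt)/denom = 0.0159.
O2 = C0*I2 + C1*I1 + C2*O1
   = 0.004*101 + 0.9801*97 + 0.0159*50
   = 96.27 m^3/s.

96.27


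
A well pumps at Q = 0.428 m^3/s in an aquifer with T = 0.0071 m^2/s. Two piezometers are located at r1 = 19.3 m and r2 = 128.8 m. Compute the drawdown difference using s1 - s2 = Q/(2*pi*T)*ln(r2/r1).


Thiem equation: s1 - s2 = Q/(2*pi*T) * ln(r2/r1).
ln(r2/r1) = ln(128.8/19.3) = 1.8982.
Q/(2*pi*T) = 0.428 / (2*pi*0.0071) = 0.428 / 0.0446 = 9.5941.
s1 - s2 = 9.5941 * 1.8982 = 18.2112 m.

18.2112


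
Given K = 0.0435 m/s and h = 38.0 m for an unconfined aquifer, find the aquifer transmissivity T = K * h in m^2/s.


Transmissivity is defined as T = K * h.
T = 0.0435 * 38.0
  = 1.653 m^2/s.

1.653


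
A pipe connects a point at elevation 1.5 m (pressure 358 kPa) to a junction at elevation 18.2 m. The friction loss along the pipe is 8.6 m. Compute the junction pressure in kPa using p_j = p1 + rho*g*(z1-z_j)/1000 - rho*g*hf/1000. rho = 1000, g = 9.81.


Junction pressure: p_j = p1 + rho*g*(z1 - z_j)/1000 - rho*g*hf/1000.
Elevation term = 1000*9.81*(1.5 - 18.2)/1000 = -163.827 kPa.
Friction term = 1000*9.81*8.6/1000 = 84.366 kPa.
p_j = 358 + -163.827 - 84.366 = 109.81 kPa.

109.81


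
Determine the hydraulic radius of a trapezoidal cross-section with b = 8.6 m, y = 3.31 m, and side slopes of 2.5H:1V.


For a trapezoidal section with side slope z:
A = (b + z*y)*y = (8.6 + 2.5*3.31)*3.31 = 55.856 m^2.
P = b + 2*y*sqrt(1 + z^2) = 8.6 + 2*3.31*sqrt(1 + 2.5^2) = 26.425 m.
R = A/P = 55.856 / 26.425 = 2.1138 m.

2.1138


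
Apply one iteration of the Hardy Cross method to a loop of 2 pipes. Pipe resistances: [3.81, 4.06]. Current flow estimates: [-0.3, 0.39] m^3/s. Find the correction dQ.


Numerator terms (r*Q*|Q|): 3.81*-0.3*|-0.3| = -0.3429; 4.06*0.39*|0.39| = 0.6175.
Sum of numerator = 0.2746.
Denominator terms (r*|Q|): 3.81*|-0.3| = 1.143; 4.06*|0.39| = 1.5834.
2 * sum of denominator = 2 * 2.7264 = 5.4528.
dQ = -0.2746 / 5.4528 = -0.0504 m^3/s.

-0.0504


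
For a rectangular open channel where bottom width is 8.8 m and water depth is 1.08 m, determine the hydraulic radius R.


For a rectangular section:
Flow area A = b * y = 8.8 * 1.08 = 9.5 m^2.
Wetted perimeter P = b + 2y = 8.8 + 2*1.08 = 10.96 m.
Hydraulic radius R = A/P = 9.5 / 10.96 = 0.8672 m.

0.8672


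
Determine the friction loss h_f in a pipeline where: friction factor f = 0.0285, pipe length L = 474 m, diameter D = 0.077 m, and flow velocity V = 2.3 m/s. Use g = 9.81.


Darcy-Weisbach equation: h_f = f * (L/D) * V^2/(2g).
f * L/D = 0.0285 * 474/0.077 = 175.4416.
V^2/(2g) = 2.3^2 / (2*9.81) = 5.29 / 19.62 = 0.2696 m.
h_f = 175.4416 * 0.2696 = 47.303 m.

47.303


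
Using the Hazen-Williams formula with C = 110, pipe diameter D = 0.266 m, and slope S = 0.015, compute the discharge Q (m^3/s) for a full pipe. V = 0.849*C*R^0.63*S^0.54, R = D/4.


For a full circular pipe, R = D/4 = 0.266/4 = 0.0665 m.
V = 0.849 * 110 * 0.0665^0.63 * 0.015^0.54
  = 0.849 * 110 * 0.181292 * 0.103535
  = 1.7529 m/s.
Pipe area A = pi*D^2/4 = pi*0.266^2/4 = 0.0556 m^2.
Q = A * V = 0.0556 * 1.7529 = 0.0974 m^3/s.

0.0974


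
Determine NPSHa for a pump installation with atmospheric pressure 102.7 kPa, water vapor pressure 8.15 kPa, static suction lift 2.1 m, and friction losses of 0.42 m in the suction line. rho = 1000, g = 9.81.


NPSHa = p_atm/(rho*g) - z_s - hf_s - p_vap/(rho*g).
p_atm/(rho*g) = 102.7*1000 / (1000*9.81) = 10.469 m.
p_vap/(rho*g) = 8.15*1000 / (1000*9.81) = 0.831 m.
NPSHa = 10.469 - 2.1 - 0.42 - 0.831
      = 7.12 m.

7.12


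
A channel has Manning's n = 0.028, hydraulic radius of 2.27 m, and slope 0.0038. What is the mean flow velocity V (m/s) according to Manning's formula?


Manning's equation gives V = (1/n) * R^(2/3) * S^(1/2).
First, compute R^(2/3) = 2.27^(2/3) = 1.7272.
Next, S^(1/2) = 0.0038^(1/2) = 0.061644.
Then 1/n = 1/0.028 = 35.71.
V = 35.71 * 1.7272 * 0.061644 = 3.8026 m/s.

3.8026


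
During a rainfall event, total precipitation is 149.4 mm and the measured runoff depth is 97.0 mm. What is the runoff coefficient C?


The runoff coefficient C = runoff depth / rainfall depth.
C = 97.0 / 149.4
  = 0.6493.

0.6493


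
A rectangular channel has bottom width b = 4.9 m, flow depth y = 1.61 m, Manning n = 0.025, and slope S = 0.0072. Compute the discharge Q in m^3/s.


For a rectangular channel, the cross-sectional area A = b * y = 4.9 * 1.61 = 7.89 m^2.
The wetted perimeter P = b + 2y = 4.9 + 2*1.61 = 8.12 m.
Hydraulic radius R = A/P = 7.89/8.12 = 0.9716 m.
Velocity V = (1/n)*R^(2/3)*S^(1/2) = (1/0.025)*0.9716^(2/3)*0.0072^(1/2) = 3.3294 m/s.
Discharge Q = A * V = 7.89 * 3.3294 = 26.266 m^3/s.

26.266


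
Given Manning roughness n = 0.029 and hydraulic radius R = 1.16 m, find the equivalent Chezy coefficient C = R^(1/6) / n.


The Chezy coefficient relates to Manning's n through C = R^(1/6) / n.
R^(1/6) = 1.16^(1/6) = 1.025045.
C = 1.025045 / 0.029 = 35.35 m^(1/2)/s.

35.35


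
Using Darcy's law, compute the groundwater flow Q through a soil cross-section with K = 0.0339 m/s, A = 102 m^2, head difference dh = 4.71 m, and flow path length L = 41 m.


Darcy's law: Q = K * A * i, where i = dh/L.
Hydraulic gradient i = 4.71 / 41 = 0.114878.
Q = 0.0339 * 102 * 0.114878
  = 0.3972 m^3/s.

0.3972


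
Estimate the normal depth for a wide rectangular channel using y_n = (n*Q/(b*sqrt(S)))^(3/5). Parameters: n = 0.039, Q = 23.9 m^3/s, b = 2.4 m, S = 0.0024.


We use the wide-channel approximation y_n = (n*Q/(b*sqrt(S)))^(3/5).
sqrt(S) = sqrt(0.0024) = 0.04899.
Numerator: n*Q = 0.039 * 23.9 = 0.9321.
Denominator: b*sqrt(S) = 2.4 * 0.04899 = 0.117576.
arg = 7.9277.
y_n = 7.9277^(3/5) = 3.4633 m.

3.4633


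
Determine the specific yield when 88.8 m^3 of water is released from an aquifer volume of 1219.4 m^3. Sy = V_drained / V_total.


Specific yield Sy = Volume drained / Total volume.
Sy = 88.8 / 1219.4
   = 0.0728.

0.0728


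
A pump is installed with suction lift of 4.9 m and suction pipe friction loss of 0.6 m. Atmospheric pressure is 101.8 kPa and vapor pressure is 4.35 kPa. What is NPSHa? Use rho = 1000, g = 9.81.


NPSHa = p_atm/(rho*g) - z_s - hf_s - p_vap/(rho*g).
p_atm/(rho*g) = 101.8*1000 / (1000*9.81) = 10.377 m.
p_vap/(rho*g) = 4.35*1000 / (1000*9.81) = 0.443 m.
NPSHa = 10.377 - 4.9 - 0.6 - 0.443
      = 4.43 m.

4.43


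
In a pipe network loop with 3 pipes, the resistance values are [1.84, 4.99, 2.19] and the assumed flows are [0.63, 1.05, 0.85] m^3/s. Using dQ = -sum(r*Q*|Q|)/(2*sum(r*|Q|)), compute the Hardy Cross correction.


Numerator terms (r*Q*|Q|): 1.84*0.63*|0.63| = 0.7303; 4.99*1.05*|1.05| = 5.5015; 2.19*0.85*|0.85| = 1.5823.
Sum of numerator = 7.814.
Denominator terms (r*|Q|): 1.84*|0.63| = 1.1592; 4.99*|1.05| = 5.2395; 2.19*|0.85| = 1.8615.
2 * sum of denominator = 2 * 8.2602 = 16.5204.
dQ = -7.814 / 16.5204 = -0.473 m^3/s.

-0.473


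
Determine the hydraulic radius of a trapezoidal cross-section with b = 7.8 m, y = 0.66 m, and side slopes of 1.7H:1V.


For a trapezoidal section with side slope z:
A = (b + z*y)*y = (7.8 + 1.7*0.66)*0.66 = 5.889 m^2.
P = b + 2*y*sqrt(1 + z^2) = 7.8 + 2*0.66*sqrt(1 + 1.7^2) = 10.403 m.
R = A/P = 5.889 / 10.403 = 0.566 m.

0.566


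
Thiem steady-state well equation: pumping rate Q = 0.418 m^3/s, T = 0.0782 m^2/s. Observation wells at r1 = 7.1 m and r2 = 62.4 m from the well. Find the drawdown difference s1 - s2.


Thiem equation: s1 - s2 = Q/(2*pi*T) * ln(r2/r1).
ln(r2/r1) = ln(62.4/7.1) = 2.1735.
Q/(2*pi*T) = 0.418 / (2*pi*0.0782) = 0.418 / 0.4913 = 0.8507.
s1 - s2 = 0.8507 * 2.1735 = 1.849 m.

1.849


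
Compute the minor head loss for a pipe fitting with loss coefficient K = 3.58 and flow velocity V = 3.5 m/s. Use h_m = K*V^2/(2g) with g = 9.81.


Minor loss formula: h_m = K * V^2/(2g).
V^2 = 3.5^2 = 12.25.
V^2/(2g) = 12.25 / 19.62 = 0.6244 m.
h_m = 3.58 * 0.6244 = 2.2352 m.

2.2352


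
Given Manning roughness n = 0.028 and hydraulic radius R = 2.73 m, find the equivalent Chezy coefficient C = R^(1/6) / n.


The Chezy coefficient relates to Manning's n through C = R^(1/6) / n.
R^(1/6) = 2.73^(1/6) = 1.182208.
C = 1.182208 / 0.028 = 42.22 m^(1/2)/s.

42.22


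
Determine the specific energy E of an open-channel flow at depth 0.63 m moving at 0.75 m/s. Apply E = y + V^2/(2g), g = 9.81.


Specific energy E = y + V^2/(2g).
Velocity head = V^2/(2g) = 0.75^2 / (2*9.81) = 0.5625 / 19.62 = 0.0287 m.
E = 0.63 + 0.0287 = 0.6587 m.

0.6587


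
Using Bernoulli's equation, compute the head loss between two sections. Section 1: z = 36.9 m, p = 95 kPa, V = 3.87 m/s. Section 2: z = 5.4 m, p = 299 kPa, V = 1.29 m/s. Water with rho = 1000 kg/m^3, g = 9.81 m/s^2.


Total head at each section: H = z + p/(rho*g) + V^2/(2g).
H1 = 36.9 + 95*1000/(1000*9.81) + 3.87^2/(2*9.81)
   = 36.9 + 9.684 + 0.7633
   = 47.347 m.
H2 = 5.4 + 299*1000/(1000*9.81) + 1.29^2/(2*9.81)
   = 5.4 + 30.479 + 0.0848
   = 35.964 m.
h_L = H1 - H2 = 47.347 - 35.964 = 11.383 m.

11.383


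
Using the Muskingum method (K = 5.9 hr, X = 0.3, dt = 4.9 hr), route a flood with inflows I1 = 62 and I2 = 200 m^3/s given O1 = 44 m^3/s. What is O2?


Muskingum coefficients:
denom = 2*K*(1-X) + dt = 2*5.9*(1-0.3) + 4.9 = 13.16.
C0 = (dt - 2*K*X)/denom = (4.9 - 2*5.9*0.3)/13.16 = 0.1033.
C1 = (dt + 2*K*X)/denom = (4.9 + 2*5.9*0.3)/13.16 = 0.6413.
C2 = (2*K*(1-X) - dt)/denom = 0.2553.
O2 = C0*I2 + C1*I1 + C2*O1
   = 0.1033*200 + 0.6413*62 + 0.2553*44
   = 71.67 m^3/s.

71.67


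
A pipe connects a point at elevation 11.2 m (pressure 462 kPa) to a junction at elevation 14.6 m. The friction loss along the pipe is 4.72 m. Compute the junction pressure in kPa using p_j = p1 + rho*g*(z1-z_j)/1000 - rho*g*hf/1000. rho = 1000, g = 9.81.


Junction pressure: p_j = p1 + rho*g*(z1 - z_j)/1000 - rho*g*hf/1000.
Elevation term = 1000*9.81*(11.2 - 14.6)/1000 = -33.354 kPa.
Friction term = 1000*9.81*4.72/1000 = 46.303 kPa.
p_j = 462 + -33.354 - 46.303 = 382.34 kPa.

382.34


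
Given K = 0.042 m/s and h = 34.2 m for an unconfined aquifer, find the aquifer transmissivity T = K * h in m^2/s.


Transmissivity is defined as T = K * h.
T = 0.042 * 34.2
  = 1.4364 m^2/s.

1.4364


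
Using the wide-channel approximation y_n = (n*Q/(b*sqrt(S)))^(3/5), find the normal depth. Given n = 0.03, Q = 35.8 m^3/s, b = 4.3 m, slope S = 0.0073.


We use the wide-channel approximation y_n = (n*Q/(b*sqrt(S)))^(3/5).
sqrt(S) = sqrt(0.0073) = 0.08544.
Numerator: n*Q = 0.03 * 35.8 = 1.074.
Denominator: b*sqrt(S) = 4.3 * 0.08544 = 0.367392.
arg = 2.9233.
y_n = 2.9233^(3/5) = 1.9034 m.

1.9034


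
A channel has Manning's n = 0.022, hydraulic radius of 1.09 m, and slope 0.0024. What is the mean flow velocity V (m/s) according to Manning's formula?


Manning's equation gives V = (1/n) * R^(2/3) * S^(1/2).
First, compute R^(2/3) = 1.09^(2/3) = 1.0591.
Next, S^(1/2) = 0.0024^(1/2) = 0.04899.
Then 1/n = 1/0.022 = 45.45.
V = 45.45 * 1.0591 * 0.04899 = 2.3585 m/s.

2.3585


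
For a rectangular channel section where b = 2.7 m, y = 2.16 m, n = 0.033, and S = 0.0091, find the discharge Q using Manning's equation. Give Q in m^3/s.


For a rectangular channel, the cross-sectional area A = b * y = 2.7 * 2.16 = 5.83 m^2.
The wetted perimeter P = b + 2y = 2.7 + 2*2.16 = 7.02 m.
Hydraulic radius R = A/P = 5.83/7.02 = 0.8308 m.
Velocity V = (1/n)*R^(2/3)*S^(1/2) = (1/0.033)*0.8308^(2/3)*0.0091^(1/2) = 2.5546 m/s.
Discharge Q = A * V = 5.83 * 2.5546 = 14.899 m^3/s.

14.899


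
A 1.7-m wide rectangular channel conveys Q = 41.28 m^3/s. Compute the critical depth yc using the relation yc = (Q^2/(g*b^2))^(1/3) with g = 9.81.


Using yc = (Q^2 / (g * b^2))^(1/3):
Q^2 = 41.28^2 = 1704.04.
g * b^2 = 9.81 * 1.7^2 = 9.81 * 2.89 = 28.35.
Q^2 / (g*b^2) = 1704.04 / 28.35 = 60.1072.
yc = 60.1072^(1/3) = 3.9172 m.

3.9172


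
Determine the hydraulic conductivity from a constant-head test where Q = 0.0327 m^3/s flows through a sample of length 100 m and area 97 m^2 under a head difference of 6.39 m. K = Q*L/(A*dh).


From K = Q*L / (A*dh):
Numerator: Q*L = 0.0327 * 100 = 3.27.
Denominator: A*dh = 97 * 6.39 = 619.83.
K = 3.27 / 619.83 = 0.005276 m/s.

0.005276


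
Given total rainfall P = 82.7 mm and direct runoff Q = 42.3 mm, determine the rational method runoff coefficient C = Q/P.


The runoff coefficient C = runoff depth / rainfall depth.
C = 42.3 / 82.7
  = 0.5115.

0.5115


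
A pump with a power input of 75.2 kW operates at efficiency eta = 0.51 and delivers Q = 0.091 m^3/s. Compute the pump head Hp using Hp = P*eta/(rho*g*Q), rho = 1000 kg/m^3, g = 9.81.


Pump head formula: Hp = P * eta / (rho * g * Q).
Numerator: P * eta = 75.2 * 1000 * 0.51 = 38352.0 W.
Denominator: rho * g * Q = 1000 * 9.81 * 0.091 = 892.71.
Hp = 38352.0 / 892.71 = 42.96 m.

42.96


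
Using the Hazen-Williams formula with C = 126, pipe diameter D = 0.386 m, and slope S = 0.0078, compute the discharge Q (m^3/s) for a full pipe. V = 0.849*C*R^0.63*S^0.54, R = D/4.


For a full circular pipe, R = D/4 = 0.386/4 = 0.0965 m.
V = 0.849 * 126 * 0.0965^0.63 * 0.0078^0.54
  = 0.849 * 126 * 0.22922 * 0.072733
  = 1.7835 m/s.
Pipe area A = pi*D^2/4 = pi*0.386^2/4 = 0.117 m^2.
Q = A * V = 0.117 * 1.7835 = 0.2087 m^3/s.

0.2087


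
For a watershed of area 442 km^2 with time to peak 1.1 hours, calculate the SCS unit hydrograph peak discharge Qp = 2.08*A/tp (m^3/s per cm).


SCS formula: Qp = 2.08 * A / tp.
Qp = 2.08 * 442 / 1.1
   = 919.36 / 1.1
   = 835.78 m^3/s per cm.

835.78


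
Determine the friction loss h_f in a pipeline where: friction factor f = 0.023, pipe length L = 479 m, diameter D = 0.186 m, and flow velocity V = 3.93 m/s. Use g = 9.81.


Darcy-Weisbach equation: h_f = f * (L/D) * V^2/(2g).
f * L/D = 0.023 * 479/0.186 = 59.2312.
V^2/(2g) = 3.93^2 / (2*9.81) = 15.4449 / 19.62 = 0.7872 m.
h_f = 59.2312 * 0.7872 = 46.627 m.

46.627


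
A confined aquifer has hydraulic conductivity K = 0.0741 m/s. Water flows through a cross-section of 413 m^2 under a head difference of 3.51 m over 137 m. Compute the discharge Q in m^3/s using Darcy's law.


Darcy's law: Q = K * A * i, where i = dh/L.
Hydraulic gradient i = 3.51 / 137 = 0.02562.
Q = 0.0741 * 413 * 0.02562
  = 0.7841 m^3/s.

0.7841


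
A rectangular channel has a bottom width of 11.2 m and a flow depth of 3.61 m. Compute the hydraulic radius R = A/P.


For a rectangular section:
Flow area A = b * y = 11.2 * 3.61 = 40.43 m^2.
Wetted perimeter P = b + 2y = 11.2 + 2*3.61 = 18.42 m.
Hydraulic radius R = A/P = 40.43 / 18.42 = 2.195 m.

2.195


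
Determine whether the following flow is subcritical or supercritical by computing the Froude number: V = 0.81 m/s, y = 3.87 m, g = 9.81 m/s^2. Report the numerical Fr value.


The Froude number is defined as Fr = V / sqrt(g*y).
g*y = 9.81 * 3.87 = 37.9647.
sqrt(g*y) = sqrt(37.9647) = 6.1616.
Fr = 0.81 / 6.1616 = 0.1315.
Since Fr < 1, the flow is subcritical.

0.1315


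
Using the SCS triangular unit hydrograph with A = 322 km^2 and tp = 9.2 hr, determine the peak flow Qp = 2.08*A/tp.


SCS formula: Qp = 2.08 * A / tp.
Qp = 2.08 * 322 / 9.2
   = 669.76 / 9.2
   = 72.8 m^3/s per cm.

72.8


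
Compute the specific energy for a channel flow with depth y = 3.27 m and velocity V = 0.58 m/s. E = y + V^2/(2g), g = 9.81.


Specific energy E = y + V^2/(2g).
Velocity head = V^2/(2g) = 0.58^2 / (2*9.81) = 0.3364 / 19.62 = 0.0171 m.
E = 3.27 + 0.0171 = 3.2871 m.

3.2871


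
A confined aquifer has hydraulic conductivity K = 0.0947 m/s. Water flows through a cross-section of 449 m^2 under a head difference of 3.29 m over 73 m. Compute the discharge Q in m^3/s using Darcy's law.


Darcy's law: Q = K * A * i, where i = dh/L.
Hydraulic gradient i = 3.29 / 73 = 0.045068.
Q = 0.0947 * 449 * 0.045068
  = 1.9163 m^3/s.

1.9163


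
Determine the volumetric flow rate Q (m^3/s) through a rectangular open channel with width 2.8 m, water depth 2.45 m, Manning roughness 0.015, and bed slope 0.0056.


For a rectangular channel, the cross-sectional area A = b * y = 2.8 * 2.45 = 6.86 m^2.
The wetted perimeter P = b + 2y = 2.8 + 2*2.45 = 7.7 m.
Hydraulic radius R = A/P = 6.86/7.7 = 0.8909 m.
Velocity V = (1/n)*R^(2/3)*S^(1/2) = (1/0.015)*0.8909^(2/3)*0.0056^(1/2) = 4.6191 m/s.
Discharge Q = A * V = 6.86 * 4.6191 = 31.687 m^3/s.

31.687


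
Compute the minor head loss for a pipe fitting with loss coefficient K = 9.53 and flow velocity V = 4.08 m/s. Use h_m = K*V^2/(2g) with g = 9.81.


Minor loss formula: h_m = K * V^2/(2g).
V^2 = 4.08^2 = 16.6464.
V^2/(2g) = 16.6464 / 19.62 = 0.8484 m.
h_m = 9.53 * 0.8484 = 8.0856 m.

8.0856


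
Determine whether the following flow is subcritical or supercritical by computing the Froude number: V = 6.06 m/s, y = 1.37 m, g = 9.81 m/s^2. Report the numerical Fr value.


The Froude number is defined as Fr = V / sqrt(g*y).
g*y = 9.81 * 1.37 = 13.4397.
sqrt(g*y) = sqrt(13.4397) = 3.666.
Fr = 6.06 / 3.666 = 1.653.
Since Fr > 1, the flow is supercritical.

1.653


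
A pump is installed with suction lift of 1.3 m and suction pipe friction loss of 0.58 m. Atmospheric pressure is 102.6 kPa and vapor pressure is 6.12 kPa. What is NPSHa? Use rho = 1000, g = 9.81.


NPSHa = p_atm/(rho*g) - z_s - hf_s - p_vap/(rho*g).
p_atm/(rho*g) = 102.6*1000 / (1000*9.81) = 10.459 m.
p_vap/(rho*g) = 6.12*1000 / (1000*9.81) = 0.624 m.
NPSHa = 10.459 - 1.3 - 0.58 - 0.624
      = 7.95 m.

7.95


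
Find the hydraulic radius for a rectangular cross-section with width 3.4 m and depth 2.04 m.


For a rectangular section:
Flow area A = b * y = 3.4 * 2.04 = 6.94 m^2.
Wetted perimeter P = b + 2y = 3.4 + 2*2.04 = 7.48 m.
Hydraulic radius R = A/P = 6.94 / 7.48 = 0.9273 m.

0.9273


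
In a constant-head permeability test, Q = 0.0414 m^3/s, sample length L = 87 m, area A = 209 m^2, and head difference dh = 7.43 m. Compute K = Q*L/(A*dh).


From K = Q*L / (A*dh):
Numerator: Q*L = 0.0414 * 87 = 3.6018.
Denominator: A*dh = 209 * 7.43 = 1552.87.
K = 3.6018 / 1552.87 = 0.002319 m/s.

0.002319


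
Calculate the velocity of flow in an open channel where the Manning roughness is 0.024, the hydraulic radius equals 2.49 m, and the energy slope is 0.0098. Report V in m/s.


Manning's equation gives V = (1/n) * R^(2/3) * S^(1/2).
First, compute R^(2/3) = 2.49^(2/3) = 1.8371.
Next, S^(1/2) = 0.0098^(1/2) = 0.098995.
Then 1/n = 1/0.024 = 41.67.
V = 41.67 * 1.8371 * 0.098995 = 7.5777 m/s.

7.5777


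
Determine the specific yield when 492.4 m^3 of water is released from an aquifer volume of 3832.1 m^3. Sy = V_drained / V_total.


Specific yield Sy = Volume drained / Total volume.
Sy = 492.4 / 3832.1
   = 0.1285.

0.1285


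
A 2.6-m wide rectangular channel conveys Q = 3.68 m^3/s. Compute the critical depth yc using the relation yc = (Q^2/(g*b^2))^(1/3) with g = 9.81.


Using yc = (Q^2 / (g * b^2))^(1/3):
Q^2 = 3.68^2 = 13.54.
g * b^2 = 9.81 * 2.6^2 = 9.81 * 6.76 = 66.32.
Q^2 / (g*b^2) = 13.54 / 66.32 = 0.2042.
yc = 0.2042^(1/3) = 0.5889 m.

0.5889


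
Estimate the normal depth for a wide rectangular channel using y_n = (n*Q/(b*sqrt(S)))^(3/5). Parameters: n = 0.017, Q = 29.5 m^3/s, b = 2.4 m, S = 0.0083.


We use the wide-channel approximation y_n = (n*Q/(b*sqrt(S)))^(3/5).
sqrt(S) = sqrt(0.0083) = 0.091104.
Numerator: n*Q = 0.017 * 29.5 = 0.5015.
Denominator: b*sqrt(S) = 2.4 * 0.091104 = 0.21865.
arg = 2.2936.
y_n = 2.2936^(3/5) = 1.6456 m.

1.6456


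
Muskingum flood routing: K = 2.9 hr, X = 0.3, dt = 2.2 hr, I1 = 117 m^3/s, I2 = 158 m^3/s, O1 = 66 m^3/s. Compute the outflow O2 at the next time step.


Muskingum coefficients:
denom = 2*K*(1-X) + dt = 2*2.9*(1-0.3) + 2.2 = 6.26.
C0 = (dt - 2*K*X)/denom = (2.2 - 2*2.9*0.3)/6.26 = 0.0735.
C1 = (dt + 2*K*X)/denom = (2.2 + 2*2.9*0.3)/6.26 = 0.6294.
C2 = (2*K*(1-X) - dt)/denom = 0.2971.
O2 = C0*I2 + C1*I1 + C2*O1
   = 0.0735*158 + 0.6294*117 + 0.2971*66
   = 104.86 m^3/s.

104.86


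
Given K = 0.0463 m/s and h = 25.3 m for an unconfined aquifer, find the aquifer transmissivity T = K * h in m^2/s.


Transmissivity is defined as T = K * h.
T = 0.0463 * 25.3
  = 1.1714 m^2/s.

1.1714


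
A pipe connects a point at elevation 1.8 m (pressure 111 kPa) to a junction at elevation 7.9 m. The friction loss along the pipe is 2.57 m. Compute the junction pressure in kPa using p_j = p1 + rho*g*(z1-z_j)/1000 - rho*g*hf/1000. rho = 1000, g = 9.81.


Junction pressure: p_j = p1 + rho*g*(z1 - z_j)/1000 - rho*g*hf/1000.
Elevation term = 1000*9.81*(1.8 - 7.9)/1000 = -59.841 kPa.
Friction term = 1000*9.81*2.57/1000 = 25.212 kPa.
p_j = 111 + -59.841 - 25.212 = 25.95 kPa.

25.95


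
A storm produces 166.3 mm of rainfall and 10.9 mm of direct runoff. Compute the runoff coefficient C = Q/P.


The runoff coefficient C = runoff depth / rainfall depth.
C = 10.9 / 166.3
  = 0.0655.

0.0655


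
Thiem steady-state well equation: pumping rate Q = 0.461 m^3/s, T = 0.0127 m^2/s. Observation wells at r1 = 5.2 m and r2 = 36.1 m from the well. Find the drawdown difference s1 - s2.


Thiem equation: s1 - s2 = Q/(2*pi*T) * ln(r2/r1).
ln(r2/r1) = ln(36.1/5.2) = 1.9376.
Q/(2*pi*T) = 0.461 / (2*pi*0.0127) = 0.461 / 0.0798 = 5.7772.
s1 - s2 = 5.7772 * 1.9376 = 11.1941 m.

11.1941


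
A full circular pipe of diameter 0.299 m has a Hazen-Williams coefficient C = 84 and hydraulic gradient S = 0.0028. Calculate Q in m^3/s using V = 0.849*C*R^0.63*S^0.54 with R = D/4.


For a full circular pipe, R = D/4 = 0.299/4 = 0.0747 m.
V = 0.849 * 84 * 0.0747^0.63 * 0.0028^0.54
  = 0.849 * 84 * 0.195153 * 0.041828
  = 0.5821 m/s.
Pipe area A = pi*D^2/4 = pi*0.299^2/4 = 0.0702 m^2.
Q = A * V = 0.0702 * 0.5821 = 0.0409 m^3/s.

0.0409


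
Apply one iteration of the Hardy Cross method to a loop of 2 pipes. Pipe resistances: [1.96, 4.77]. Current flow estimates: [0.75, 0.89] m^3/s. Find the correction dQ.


Numerator terms (r*Q*|Q|): 1.96*0.75*|0.75| = 1.1025; 4.77*0.89*|0.89| = 3.7783.
Sum of numerator = 4.8808.
Denominator terms (r*|Q|): 1.96*|0.75| = 1.47; 4.77*|0.89| = 4.2453.
2 * sum of denominator = 2 * 5.7153 = 11.4306.
dQ = -4.8808 / 11.4306 = -0.427 m^3/s.

-0.427


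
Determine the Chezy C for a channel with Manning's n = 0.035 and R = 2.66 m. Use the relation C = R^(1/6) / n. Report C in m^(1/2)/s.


The Chezy coefficient relates to Manning's n through C = R^(1/6) / n.
R^(1/6) = 2.66^(1/6) = 1.177101.
C = 1.177101 / 0.035 = 33.63 m^(1/2)/s.

33.63


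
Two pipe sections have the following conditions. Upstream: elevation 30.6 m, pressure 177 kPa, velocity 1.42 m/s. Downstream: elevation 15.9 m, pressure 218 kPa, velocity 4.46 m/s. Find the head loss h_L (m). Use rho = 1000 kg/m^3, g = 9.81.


Total head at each section: H = z + p/(rho*g) + V^2/(2g).
H1 = 30.6 + 177*1000/(1000*9.81) + 1.42^2/(2*9.81)
   = 30.6 + 18.043 + 0.1028
   = 48.746 m.
H2 = 15.9 + 218*1000/(1000*9.81) + 4.46^2/(2*9.81)
   = 15.9 + 22.222 + 1.0138
   = 39.136 m.
h_L = H1 - H2 = 48.746 - 39.136 = 9.61 m.

9.61


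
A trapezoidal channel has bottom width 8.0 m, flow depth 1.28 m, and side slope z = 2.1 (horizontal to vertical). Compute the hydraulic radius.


For a trapezoidal section with side slope z:
A = (b + z*y)*y = (8.0 + 2.1*1.28)*1.28 = 13.681 m^2.
P = b + 2*y*sqrt(1 + z^2) = 8.0 + 2*1.28*sqrt(1 + 2.1^2) = 13.954 m.
R = A/P = 13.681 / 13.954 = 0.9804 m.

0.9804


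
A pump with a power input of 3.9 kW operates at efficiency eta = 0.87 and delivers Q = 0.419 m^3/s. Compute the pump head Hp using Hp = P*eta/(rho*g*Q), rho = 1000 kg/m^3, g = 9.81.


Pump head formula: Hp = P * eta / (rho * g * Q).
Numerator: P * eta = 3.9 * 1000 * 0.87 = 3393.0 W.
Denominator: rho * g * Q = 1000 * 9.81 * 0.419 = 4110.39.
Hp = 3393.0 / 4110.39 = 0.83 m.

0.83


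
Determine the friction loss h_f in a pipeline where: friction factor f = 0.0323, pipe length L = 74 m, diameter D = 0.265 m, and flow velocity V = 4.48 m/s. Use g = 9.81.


Darcy-Weisbach equation: h_f = f * (L/D) * V^2/(2g).
f * L/D = 0.0323 * 74/0.265 = 9.0196.
V^2/(2g) = 4.48^2 / (2*9.81) = 20.0704 / 19.62 = 1.023 m.
h_f = 9.0196 * 1.023 = 9.227 m.

9.227


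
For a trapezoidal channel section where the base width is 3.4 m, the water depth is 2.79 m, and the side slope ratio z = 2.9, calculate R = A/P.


For a trapezoidal section with side slope z:
A = (b + z*y)*y = (3.4 + 2.9*2.79)*2.79 = 32.06 m^2.
P = b + 2*y*sqrt(1 + z^2) = 3.4 + 2*2.79*sqrt(1 + 2.9^2) = 20.517 m.
R = A/P = 32.06 / 20.517 = 1.5626 m.

1.5626


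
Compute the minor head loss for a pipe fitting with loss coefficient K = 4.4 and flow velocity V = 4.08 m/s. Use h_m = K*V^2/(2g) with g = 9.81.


Minor loss formula: h_m = K * V^2/(2g).
V^2 = 4.08^2 = 16.6464.
V^2/(2g) = 16.6464 / 19.62 = 0.8484 m.
h_m = 4.4 * 0.8484 = 3.7331 m.

3.7331


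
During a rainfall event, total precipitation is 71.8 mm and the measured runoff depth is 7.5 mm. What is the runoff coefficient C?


The runoff coefficient C = runoff depth / rainfall depth.
C = 7.5 / 71.8
  = 0.1045.

0.1045


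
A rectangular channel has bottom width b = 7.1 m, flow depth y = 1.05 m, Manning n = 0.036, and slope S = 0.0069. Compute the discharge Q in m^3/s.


For a rectangular channel, the cross-sectional area A = b * y = 7.1 * 1.05 = 7.46 m^2.
The wetted perimeter P = b + 2y = 7.1 + 2*1.05 = 9.2 m.
Hydraulic radius R = A/P = 7.46/9.2 = 0.8103 m.
Velocity V = (1/n)*R^(2/3)*S^(1/2) = (1/0.036)*0.8103^(2/3)*0.0069^(1/2) = 2.0055 m/s.
Discharge Q = A * V = 7.46 * 2.0055 = 14.951 m^3/s.

14.951


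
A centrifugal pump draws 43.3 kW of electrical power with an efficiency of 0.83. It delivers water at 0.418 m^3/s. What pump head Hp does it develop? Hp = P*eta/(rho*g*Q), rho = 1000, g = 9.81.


Pump head formula: Hp = P * eta / (rho * g * Q).
Numerator: P * eta = 43.3 * 1000 * 0.83 = 35939.0 W.
Denominator: rho * g * Q = 1000 * 9.81 * 0.418 = 4100.58.
Hp = 35939.0 / 4100.58 = 8.76 m.

8.76


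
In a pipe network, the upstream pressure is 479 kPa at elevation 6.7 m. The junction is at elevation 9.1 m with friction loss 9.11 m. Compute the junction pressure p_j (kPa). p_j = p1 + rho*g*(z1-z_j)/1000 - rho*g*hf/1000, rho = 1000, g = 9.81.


Junction pressure: p_j = p1 + rho*g*(z1 - z_j)/1000 - rho*g*hf/1000.
Elevation term = 1000*9.81*(6.7 - 9.1)/1000 = -23.544 kPa.
Friction term = 1000*9.81*9.11/1000 = 89.369 kPa.
p_j = 479 + -23.544 - 89.369 = 366.09 kPa.

366.09


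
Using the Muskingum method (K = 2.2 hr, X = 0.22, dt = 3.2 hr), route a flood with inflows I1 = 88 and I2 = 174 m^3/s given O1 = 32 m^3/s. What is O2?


Muskingum coefficients:
denom = 2*K*(1-X) + dt = 2*2.2*(1-0.22) + 3.2 = 6.632.
C0 = (dt - 2*K*X)/denom = (3.2 - 2*2.2*0.22)/6.632 = 0.3366.
C1 = (dt + 2*K*X)/denom = (3.2 + 2*2.2*0.22)/6.632 = 0.6285.
C2 = (2*K*(1-X) - dt)/denom = 0.035.
O2 = C0*I2 + C1*I1 + C2*O1
   = 0.3366*174 + 0.6285*88 + 0.035*32
   = 114.98 m^3/s.

114.98


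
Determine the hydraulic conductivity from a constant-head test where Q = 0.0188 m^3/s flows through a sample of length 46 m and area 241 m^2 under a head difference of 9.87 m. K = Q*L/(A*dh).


From K = Q*L / (A*dh):
Numerator: Q*L = 0.0188 * 46 = 0.8648.
Denominator: A*dh = 241 * 9.87 = 2378.67.
K = 0.8648 / 2378.67 = 0.000364 m/s.

0.000364


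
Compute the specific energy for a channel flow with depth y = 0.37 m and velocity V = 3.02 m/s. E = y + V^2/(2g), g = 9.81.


Specific energy E = y + V^2/(2g).
Velocity head = V^2/(2g) = 3.02^2 / (2*9.81) = 9.1204 / 19.62 = 0.4649 m.
E = 0.37 + 0.4649 = 0.8349 m.

0.8349


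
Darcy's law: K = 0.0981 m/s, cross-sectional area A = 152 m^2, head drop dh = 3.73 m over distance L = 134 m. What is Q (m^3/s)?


Darcy's law: Q = K * A * i, where i = dh/L.
Hydraulic gradient i = 3.73 / 134 = 0.027836.
Q = 0.0981 * 152 * 0.027836
  = 0.4151 m^3/s.

0.4151


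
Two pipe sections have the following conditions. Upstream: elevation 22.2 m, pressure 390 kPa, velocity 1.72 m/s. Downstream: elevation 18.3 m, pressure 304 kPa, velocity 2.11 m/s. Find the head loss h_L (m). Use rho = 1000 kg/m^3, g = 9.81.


Total head at each section: H = z + p/(rho*g) + V^2/(2g).
H1 = 22.2 + 390*1000/(1000*9.81) + 1.72^2/(2*9.81)
   = 22.2 + 39.755 + 0.1508
   = 62.106 m.
H2 = 18.3 + 304*1000/(1000*9.81) + 2.11^2/(2*9.81)
   = 18.3 + 30.989 + 0.2269
   = 49.516 m.
h_L = H1 - H2 = 62.106 - 49.516 = 12.59 m.

12.59


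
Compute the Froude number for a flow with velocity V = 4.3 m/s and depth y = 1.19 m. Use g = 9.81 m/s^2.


The Froude number is defined as Fr = V / sqrt(g*y).
g*y = 9.81 * 1.19 = 11.6739.
sqrt(g*y) = sqrt(11.6739) = 3.4167.
Fr = 4.3 / 3.4167 = 1.2585.

1.2585


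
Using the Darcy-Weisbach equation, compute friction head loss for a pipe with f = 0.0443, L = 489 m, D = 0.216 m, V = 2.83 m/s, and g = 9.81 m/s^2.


Darcy-Weisbach equation: h_f = f * (L/D) * V^2/(2g).
f * L/D = 0.0443 * 489/0.216 = 100.2903.
V^2/(2g) = 2.83^2 / (2*9.81) = 8.0089 / 19.62 = 0.4082 m.
h_f = 100.2903 * 0.4082 = 40.939 m.

40.939


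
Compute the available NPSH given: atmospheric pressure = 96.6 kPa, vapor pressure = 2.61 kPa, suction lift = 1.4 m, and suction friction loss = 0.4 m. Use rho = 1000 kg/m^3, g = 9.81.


NPSHa = p_atm/(rho*g) - z_s - hf_s - p_vap/(rho*g).
p_atm/(rho*g) = 96.6*1000 / (1000*9.81) = 9.847 m.
p_vap/(rho*g) = 2.61*1000 / (1000*9.81) = 0.266 m.
NPSHa = 9.847 - 1.4 - 0.4 - 0.266
      = 7.78 m.

7.78


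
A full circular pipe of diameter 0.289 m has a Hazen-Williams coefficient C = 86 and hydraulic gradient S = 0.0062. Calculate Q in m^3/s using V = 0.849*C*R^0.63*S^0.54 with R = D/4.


For a full circular pipe, R = D/4 = 0.289/4 = 0.0722 m.
V = 0.849 * 86 * 0.0722^0.63 * 0.0062^0.54
  = 0.849 * 86 * 0.191015 * 0.064253
  = 0.8961 m/s.
Pipe area A = pi*D^2/4 = pi*0.289^2/4 = 0.0656 m^2.
Q = A * V = 0.0656 * 0.8961 = 0.0588 m^3/s.

0.0588


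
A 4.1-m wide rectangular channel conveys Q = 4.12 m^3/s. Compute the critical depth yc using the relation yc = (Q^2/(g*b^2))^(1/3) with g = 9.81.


Using yc = (Q^2 / (g * b^2))^(1/3):
Q^2 = 4.12^2 = 16.97.
g * b^2 = 9.81 * 4.1^2 = 9.81 * 16.81 = 164.91.
Q^2 / (g*b^2) = 16.97 / 164.91 = 0.1029.
yc = 0.1029^(1/3) = 0.4687 m.

0.4687


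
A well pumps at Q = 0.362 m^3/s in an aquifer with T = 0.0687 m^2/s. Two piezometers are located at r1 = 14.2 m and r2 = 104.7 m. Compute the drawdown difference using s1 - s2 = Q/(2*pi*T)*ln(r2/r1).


Thiem equation: s1 - s2 = Q/(2*pi*T) * ln(r2/r1).
ln(r2/r1) = ln(104.7/14.2) = 1.9979.
Q/(2*pi*T) = 0.362 / (2*pi*0.0687) = 0.362 / 0.4317 = 0.8386.
s1 - s2 = 0.8386 * 1.9979 = 1.6755 m.

1.6755


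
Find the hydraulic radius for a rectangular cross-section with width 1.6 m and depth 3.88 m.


For a rectangular section:
Flow area A = b * y = 1.6 * 3.88 = 6.21 m^2.
Wetted perimeter P = b + 2y = 1.6 + 2*3.88 = 9.36 m.
Hydraulic radius R = A/P = 6.21 / 9.36 = 0.6632 m.

0.6632


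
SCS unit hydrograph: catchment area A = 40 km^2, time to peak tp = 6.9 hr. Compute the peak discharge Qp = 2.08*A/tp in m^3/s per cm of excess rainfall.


SCS formula: Qp = 2.08 * A / tp.
Qp = 2.08 * 40 / 6.9
   = 83.2 / 6.9
   = 12.06 m^3/s per cm.

12.06


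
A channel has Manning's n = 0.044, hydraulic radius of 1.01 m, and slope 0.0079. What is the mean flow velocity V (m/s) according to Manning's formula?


Manning's equation gives V = (1/n) * R^(2/3) * S^(1/2).
First, compute R^(2/3) = 1.01^(2/3) = 1.0067.
Next, S^(1/2) = 0.0079^(1/2) = 0.088882.
Then 1/n = 1/0.044 = 22.73.
V = 22.73 * 1.0067 * 0.088882 = 2.0335 m/s.

2.0335


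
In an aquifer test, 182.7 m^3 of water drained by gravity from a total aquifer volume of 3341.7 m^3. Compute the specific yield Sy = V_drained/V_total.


Specific yield Sy = Volume drained / Total volume.
Sy = 182.7 / 3341.7
   = 0.0547.

0.0547


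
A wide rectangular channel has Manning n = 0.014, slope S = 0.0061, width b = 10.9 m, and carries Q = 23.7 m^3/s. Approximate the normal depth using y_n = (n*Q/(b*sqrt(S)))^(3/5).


We use the wide-channel approximation y_n = (n*Q/(b*sqrt(S)))^(3/5).
sqrt(S) = sqrt(0.0061) = 0.078102.
Numerator: n*Q = 0.014 * 23.7 = 0.3318.
Denominator: b*sqrt(S) = 10.9 * 0.078102 = 0.851312.
arg = 0.3897.
y_n = 0.3897^(3/5) = 0.5682 m.

0.5682


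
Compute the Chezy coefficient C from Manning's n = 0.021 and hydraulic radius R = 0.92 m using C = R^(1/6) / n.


The Chezy coefficient relates to Manning's n through C = R^(1/6) / n.
R^(1/6) = 0.92^(1/6) = 0.986199.
C = 0.986199 / 0.021 = 46.96 m^(1/2)/s.

46.96


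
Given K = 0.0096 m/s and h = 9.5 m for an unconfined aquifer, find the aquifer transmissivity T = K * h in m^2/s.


Transmissivity is defined as T = K * h.
T = 0.0096 * 9.5
  = 0.0912 m^2/s.

0.0912


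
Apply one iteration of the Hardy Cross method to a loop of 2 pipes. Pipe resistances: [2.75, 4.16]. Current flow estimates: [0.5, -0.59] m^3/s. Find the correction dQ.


Numerator terms (r*Q*|Q|): 2.75*0.5*|0.5| = 0.6875; 4.16*-0.59*|-0.59| = -1.4481.
Sum of numerator = -0.7606.
Denominator terms (r*|Q|): 2.75*|0.5| = 1.375; 4.16*|-0.59| = 2.4544.
2 * sum of denominator = 2 * 3.8294 = 7.6588.
dQ = --0.7606 / 7.6588 = 0.0993 m^3/s.

0.0993


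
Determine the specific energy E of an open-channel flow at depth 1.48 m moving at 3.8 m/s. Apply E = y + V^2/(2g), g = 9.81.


Specific energy E = y + V^2/(2g).
Velocity head = V^2/(2g) = 3.8^2 / (2*9.81) = 14.44 / 19.62 = 0.736 m.
E = 1.48 + 0.736 = 2.216 m.

2.216


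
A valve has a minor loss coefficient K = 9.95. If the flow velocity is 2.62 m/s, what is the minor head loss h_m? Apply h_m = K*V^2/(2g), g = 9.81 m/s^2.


Minor loss formula: h_m = K * V^2/(2g).
V^2 = 2.62^2 = 6.8644.
V^2/(2g) = 6.8644 / 19.62 = 0.3499 m.
h_m = 9.95 * 0.3499 = 3.4812 m.

3.4812


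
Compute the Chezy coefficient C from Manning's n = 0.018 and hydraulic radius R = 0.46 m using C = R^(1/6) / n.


The Chezy coefficient relates to Manning's n through C = R^(1/6) / n.
R^(1/6) = 0.46^(1/6) = 0.878604.
C = 0.878604 / 0.018 = 48.81 m^(1/2)/s.

48.81


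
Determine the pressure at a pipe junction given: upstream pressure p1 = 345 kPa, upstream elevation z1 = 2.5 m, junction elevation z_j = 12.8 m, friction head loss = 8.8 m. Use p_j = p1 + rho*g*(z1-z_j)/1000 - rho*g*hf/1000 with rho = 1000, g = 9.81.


Junction pressure: p_j = p1 + rho*g*(z1 - z_j)/1000 - rho*g*hf/1000.
Elevation term = 1000*9.81*(2.5 - 12.8)/1000 = -101.043 kPa.
Friction term = 1000*9.81*8.8/1000 = 86.328 kPa.
p_j = 345 + -101.043 - 86.328 = 157.63 kPa.

157.63


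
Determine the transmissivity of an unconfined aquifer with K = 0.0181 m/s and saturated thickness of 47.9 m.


Transmissivity is defined as T = K * h.
T = 0.0181 * 47.9
  = 0.867 m^2/s.

0.867


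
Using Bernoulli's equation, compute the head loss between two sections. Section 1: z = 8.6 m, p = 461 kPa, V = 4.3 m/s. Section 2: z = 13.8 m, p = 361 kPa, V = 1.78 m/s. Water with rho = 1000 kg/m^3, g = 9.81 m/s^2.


Total head at each section: H = z + p/(rho*g) + V^2/(2g).
H1 = 8.6 + 461*1000/(1000*9.81) + 4.3^2/(2*9.81)
   = 8.6 + 46.993 + 0.9424
   = 56.535 m.
H2 = 13.8 + 361*1000/(1000*9.81) + 1.78^2/(2*9.81)
   = 13.8 + 36.799 + 0.1615
   = 50.761 m.
h_L = H1 - H2 = 56.535 - 50.761 = 5.775 m.

5.775


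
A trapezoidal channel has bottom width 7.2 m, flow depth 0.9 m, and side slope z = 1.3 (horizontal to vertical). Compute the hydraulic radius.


For a trapezoidal section with side slope z:
A = (b + z*y)*y = (7.2 + 1.3*0.9)*0.9 = 7.533 m^2.
P = b + 2*y*sqrt(1 + z^2) = 7.2 + 2*0.9*sqrt(1 + 1.3^2) = 10.152 m.
R = A/P = 7.533 / 10.152 = 0.742 m.

0.742


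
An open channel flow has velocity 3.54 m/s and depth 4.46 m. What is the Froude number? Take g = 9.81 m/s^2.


The Froude number is defined as Fr = V / sqrt(g*y).
g*y = 9.81 * 4.46 = 43.7526.
sqrt(g*y) = sqrt(43.7526) = 6.6146.
Fr = 3.54 / 6.6146 = 0.5352.

0.5352


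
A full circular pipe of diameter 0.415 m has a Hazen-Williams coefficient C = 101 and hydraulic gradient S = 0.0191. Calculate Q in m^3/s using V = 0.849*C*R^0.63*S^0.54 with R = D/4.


For a full circular pipe, R = D/4 = 0.415/4 = 0.1037 m.
V = 0.849 * 101 * 0.1037^0.63 * 0.0191^0.54
  = 0.849 * 101 * 0.239923 * 0.117966
  = 2.4269 m/s.
Pipe area A = pi*D^2/4 = pi*0.415^2/4 = 0.1353 m^2.
Q = A * V = 0.1353 * 2.4269 = 0.3283 m^3/s.

0.3283


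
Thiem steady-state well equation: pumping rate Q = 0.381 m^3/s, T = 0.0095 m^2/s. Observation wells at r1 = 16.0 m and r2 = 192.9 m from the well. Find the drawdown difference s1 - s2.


Thiem equation: s1 - s2 = Q/(2*pi*T) * ln(r2/r1).
ln(r2/r1) = ln(192.9/16.0) = 2.4896.
Q/(2*pi*T) = 0.381 / (2*pi*0.0095) = 0.381 / 0.0597 = 6.383.
s1 - s2 = 6.383 * 2.4896 = 15.8909 m.

15.8909
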